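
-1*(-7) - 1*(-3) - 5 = 5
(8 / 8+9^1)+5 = 15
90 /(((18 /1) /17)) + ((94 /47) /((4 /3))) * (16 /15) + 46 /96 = 20899 /240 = 87.08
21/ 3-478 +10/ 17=-470.41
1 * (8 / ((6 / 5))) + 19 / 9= 8.78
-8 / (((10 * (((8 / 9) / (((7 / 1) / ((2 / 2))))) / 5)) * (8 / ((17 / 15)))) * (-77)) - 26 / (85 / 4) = -17437 / 14960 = -1.17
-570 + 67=-503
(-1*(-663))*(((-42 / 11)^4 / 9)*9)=2063054448 / 14641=140909.39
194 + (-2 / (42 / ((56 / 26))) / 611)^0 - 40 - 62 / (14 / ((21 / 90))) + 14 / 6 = 1563 / 10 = 156.30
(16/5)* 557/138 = 4456/345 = 12.92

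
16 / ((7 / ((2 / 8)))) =4 / 7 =0.57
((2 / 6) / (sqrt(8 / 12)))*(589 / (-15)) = -589*sqrt(6) / 90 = -16.03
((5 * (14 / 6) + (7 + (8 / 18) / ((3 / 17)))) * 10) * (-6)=-11440 / 9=-1271.11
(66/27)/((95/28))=616/855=0.72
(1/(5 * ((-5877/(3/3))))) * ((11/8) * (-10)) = 0.00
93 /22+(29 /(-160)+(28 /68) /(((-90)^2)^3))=402091582106327 /99379467000000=4.05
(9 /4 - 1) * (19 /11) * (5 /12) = 475 /528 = 0.90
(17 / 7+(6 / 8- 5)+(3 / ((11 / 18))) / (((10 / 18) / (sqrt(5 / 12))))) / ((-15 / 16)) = 68 / 35- 432 *sqrt(15) / 275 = -4.14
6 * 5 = 30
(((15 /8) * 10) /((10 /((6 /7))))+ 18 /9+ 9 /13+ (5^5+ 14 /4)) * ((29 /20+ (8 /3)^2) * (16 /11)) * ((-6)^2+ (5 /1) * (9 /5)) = 1757262399 /1001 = 1755506.89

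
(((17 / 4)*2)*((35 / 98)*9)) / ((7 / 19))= 14535 / 196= 74.16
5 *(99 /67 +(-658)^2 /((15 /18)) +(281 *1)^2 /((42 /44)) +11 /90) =25422215477 /8442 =3011397.24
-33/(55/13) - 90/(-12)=-3/10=-0.30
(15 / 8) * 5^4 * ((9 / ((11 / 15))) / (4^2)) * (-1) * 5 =-6328125 / 1408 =-4494.41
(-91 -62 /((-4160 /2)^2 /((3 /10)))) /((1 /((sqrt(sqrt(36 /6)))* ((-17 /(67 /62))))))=1037405873011* 6^(1 /4) /724672000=2240.50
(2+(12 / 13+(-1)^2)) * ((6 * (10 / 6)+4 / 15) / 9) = 2618 / 585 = 4.48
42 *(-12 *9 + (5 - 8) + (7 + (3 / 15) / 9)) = -4367.07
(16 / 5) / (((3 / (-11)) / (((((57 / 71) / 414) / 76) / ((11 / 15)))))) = -2 / 4899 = -0.00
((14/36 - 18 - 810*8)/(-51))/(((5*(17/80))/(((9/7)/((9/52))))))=48654112/54621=890.76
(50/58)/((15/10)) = 50/87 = 0.57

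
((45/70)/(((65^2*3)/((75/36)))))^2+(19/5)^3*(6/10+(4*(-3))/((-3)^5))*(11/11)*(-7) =-249.43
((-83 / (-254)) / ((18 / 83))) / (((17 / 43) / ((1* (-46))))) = -6813221 / 38862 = -175.32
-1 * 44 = -44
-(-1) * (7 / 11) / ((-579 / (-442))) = 3094 / 6369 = 0.49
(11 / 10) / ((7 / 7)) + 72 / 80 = 2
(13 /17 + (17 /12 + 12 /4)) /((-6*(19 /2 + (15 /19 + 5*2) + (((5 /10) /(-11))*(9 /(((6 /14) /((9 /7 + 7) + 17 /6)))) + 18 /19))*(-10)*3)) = 220913 /81527580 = 0.00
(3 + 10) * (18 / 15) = 15.60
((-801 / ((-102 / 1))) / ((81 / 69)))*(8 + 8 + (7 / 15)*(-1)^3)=476951 / 4590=103.91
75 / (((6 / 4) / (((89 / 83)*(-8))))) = -35600 / 83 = -428.92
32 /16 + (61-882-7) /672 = 43 /56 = 0.77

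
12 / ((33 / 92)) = 368 / 11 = 33.45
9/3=3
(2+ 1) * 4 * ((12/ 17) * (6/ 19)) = 864/ 323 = 2.67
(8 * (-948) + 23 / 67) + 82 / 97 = -7582.81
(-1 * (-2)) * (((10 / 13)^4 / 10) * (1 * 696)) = 1392000 / 28561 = 48.74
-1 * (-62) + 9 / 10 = 629 / 10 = 62.90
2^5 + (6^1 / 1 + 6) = 44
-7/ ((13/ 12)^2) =-1008/ 169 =-5.96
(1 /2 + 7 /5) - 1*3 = -11 /10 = -1.10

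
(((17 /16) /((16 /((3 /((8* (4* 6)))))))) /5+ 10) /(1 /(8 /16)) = 819217 /163840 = 5.00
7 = 7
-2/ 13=-0.15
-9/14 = -0.64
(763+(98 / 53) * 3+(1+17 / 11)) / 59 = 449547 / 34397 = 13.07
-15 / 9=-5 / 3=-1.67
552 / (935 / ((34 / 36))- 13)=552 / 977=0.56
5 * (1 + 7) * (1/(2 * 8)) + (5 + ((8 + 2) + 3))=41/2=20.50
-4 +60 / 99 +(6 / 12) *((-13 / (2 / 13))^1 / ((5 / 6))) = -17851 / 330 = -54.09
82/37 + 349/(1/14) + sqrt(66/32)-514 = sqrt(33)/4 + 161846/37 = 4375.65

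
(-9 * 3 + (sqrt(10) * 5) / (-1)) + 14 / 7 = -40.81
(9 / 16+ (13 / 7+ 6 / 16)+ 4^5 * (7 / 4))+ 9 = 202025 / 112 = 1803.79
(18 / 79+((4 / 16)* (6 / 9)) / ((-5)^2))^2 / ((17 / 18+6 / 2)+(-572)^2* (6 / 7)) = 54059887 / 275667848661250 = 0.00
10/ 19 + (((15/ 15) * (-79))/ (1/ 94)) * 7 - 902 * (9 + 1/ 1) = -1159028/ 19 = -61001.47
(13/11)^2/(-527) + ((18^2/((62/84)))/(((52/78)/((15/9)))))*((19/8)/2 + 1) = 612316799/255068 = 2400.60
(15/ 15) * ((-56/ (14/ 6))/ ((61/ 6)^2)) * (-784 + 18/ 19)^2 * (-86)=16447553300736/ 1343281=12244313.22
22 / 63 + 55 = 3487 / 63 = 55.35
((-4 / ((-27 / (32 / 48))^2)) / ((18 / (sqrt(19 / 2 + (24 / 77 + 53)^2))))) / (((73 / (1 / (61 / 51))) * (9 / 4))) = -272 * sqrt(7514378) / 20246780169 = -0.00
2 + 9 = 11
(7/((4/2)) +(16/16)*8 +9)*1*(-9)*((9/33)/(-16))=1107/352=3.14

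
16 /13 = 1.23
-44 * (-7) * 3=924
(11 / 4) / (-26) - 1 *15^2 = -23411 / 104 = -225.11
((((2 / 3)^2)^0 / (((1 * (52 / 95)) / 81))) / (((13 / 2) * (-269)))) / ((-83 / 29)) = 0.03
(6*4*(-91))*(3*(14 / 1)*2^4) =-1467648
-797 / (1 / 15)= -11955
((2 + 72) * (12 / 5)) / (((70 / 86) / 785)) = 5994888 / 35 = 171282.51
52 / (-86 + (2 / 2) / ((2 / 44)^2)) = 0.13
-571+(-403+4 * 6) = -950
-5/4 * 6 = -15/2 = -7.50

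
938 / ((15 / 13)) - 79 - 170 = 8459 / 15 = 563.93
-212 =-212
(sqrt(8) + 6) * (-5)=-44.14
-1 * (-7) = 7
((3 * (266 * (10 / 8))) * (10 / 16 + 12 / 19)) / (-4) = -20055 / 64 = -313.36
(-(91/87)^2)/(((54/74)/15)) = -1531985/68121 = -22.49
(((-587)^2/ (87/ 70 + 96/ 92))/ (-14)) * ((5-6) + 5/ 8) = 39625435/ 9816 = 4036.82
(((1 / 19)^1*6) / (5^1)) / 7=6 / 665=0.01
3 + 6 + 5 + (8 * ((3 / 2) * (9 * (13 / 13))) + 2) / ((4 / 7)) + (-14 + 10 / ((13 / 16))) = 5325 / 26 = 204.81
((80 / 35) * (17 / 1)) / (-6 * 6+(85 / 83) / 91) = -293488 / 271823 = -1.08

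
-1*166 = -166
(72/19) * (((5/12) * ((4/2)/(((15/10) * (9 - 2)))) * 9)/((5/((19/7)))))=72/49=1.47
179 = 179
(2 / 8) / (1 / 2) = 0.50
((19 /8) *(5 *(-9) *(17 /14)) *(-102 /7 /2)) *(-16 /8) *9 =-6671565 /392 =-17019.30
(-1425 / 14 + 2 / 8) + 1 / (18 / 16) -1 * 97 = -49807 / 252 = -197.65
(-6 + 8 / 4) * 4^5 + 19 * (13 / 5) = -20233 / 5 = -4046.60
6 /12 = 1 /2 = 0.50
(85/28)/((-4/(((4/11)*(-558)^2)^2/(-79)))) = 8240540942160/66913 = 123153063.56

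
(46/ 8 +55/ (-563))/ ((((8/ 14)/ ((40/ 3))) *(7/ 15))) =318225/ 1126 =282.62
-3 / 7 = -0.43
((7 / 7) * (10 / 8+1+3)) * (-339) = -7119 / 4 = -1779.75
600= 600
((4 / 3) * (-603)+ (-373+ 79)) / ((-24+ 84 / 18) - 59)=3294 / 235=14.02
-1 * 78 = -78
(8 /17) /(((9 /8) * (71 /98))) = 6272 /10863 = 0.58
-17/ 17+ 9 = 8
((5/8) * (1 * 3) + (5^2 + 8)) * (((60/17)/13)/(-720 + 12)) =-1395/104312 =-0.01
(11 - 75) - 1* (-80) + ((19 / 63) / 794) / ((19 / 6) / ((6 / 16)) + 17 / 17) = 7558899 / 472430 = 16.00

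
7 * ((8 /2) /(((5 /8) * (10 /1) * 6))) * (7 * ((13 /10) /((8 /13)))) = 8281 /750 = 11.04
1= 1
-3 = -3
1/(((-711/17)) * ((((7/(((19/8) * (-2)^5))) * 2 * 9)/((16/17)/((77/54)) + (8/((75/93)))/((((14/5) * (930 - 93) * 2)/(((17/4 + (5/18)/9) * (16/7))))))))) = 2591973616/264008374245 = 0.01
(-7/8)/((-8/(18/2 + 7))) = 1.75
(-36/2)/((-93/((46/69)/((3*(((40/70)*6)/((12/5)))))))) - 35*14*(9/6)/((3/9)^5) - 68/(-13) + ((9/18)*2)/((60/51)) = -178598.89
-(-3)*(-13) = -39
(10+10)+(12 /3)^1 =24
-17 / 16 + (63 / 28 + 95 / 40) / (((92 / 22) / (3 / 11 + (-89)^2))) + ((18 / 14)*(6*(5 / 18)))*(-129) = 21852889 / 2576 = 8483.26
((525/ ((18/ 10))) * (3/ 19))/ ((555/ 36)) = 2100/ 703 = 2.99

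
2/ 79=0.03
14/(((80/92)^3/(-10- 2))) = -255507/1000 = -255.51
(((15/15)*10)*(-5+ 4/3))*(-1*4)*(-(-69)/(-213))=-10120/213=-47.51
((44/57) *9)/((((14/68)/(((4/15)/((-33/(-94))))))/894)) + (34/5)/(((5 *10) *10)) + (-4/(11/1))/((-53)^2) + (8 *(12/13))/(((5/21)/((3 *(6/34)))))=26033410324718219/1135267883750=22931.51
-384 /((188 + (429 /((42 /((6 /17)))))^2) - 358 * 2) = 0.75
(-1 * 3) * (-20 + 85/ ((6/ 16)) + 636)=-2528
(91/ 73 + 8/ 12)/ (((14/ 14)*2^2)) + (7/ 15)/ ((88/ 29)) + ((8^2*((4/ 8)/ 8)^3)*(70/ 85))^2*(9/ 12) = 0.63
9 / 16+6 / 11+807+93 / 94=809.10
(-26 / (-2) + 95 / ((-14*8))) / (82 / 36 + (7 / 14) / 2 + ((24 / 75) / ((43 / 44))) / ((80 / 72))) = 65838375 / 15292172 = 4.31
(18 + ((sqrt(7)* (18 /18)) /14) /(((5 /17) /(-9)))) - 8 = 10 - 153* sqrt(7) /70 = 4.22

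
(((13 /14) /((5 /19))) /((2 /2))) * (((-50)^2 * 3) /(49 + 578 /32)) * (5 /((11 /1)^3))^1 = 14820000 /9997141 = 1.48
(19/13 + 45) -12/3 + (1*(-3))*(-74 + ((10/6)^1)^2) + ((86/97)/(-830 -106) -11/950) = 256.12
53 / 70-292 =-20387 / 70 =-291.24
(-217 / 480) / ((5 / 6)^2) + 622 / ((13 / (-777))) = -483302463 / 13000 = -37177.11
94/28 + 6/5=4.56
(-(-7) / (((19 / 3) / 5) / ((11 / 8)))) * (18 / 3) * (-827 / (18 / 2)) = -318395 / 76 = -4189.41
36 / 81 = 4 / 9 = 0.44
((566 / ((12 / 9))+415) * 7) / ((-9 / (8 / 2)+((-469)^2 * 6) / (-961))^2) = 86833138504 / 27959908770369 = 0.00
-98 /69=-1.42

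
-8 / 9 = -0.89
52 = 52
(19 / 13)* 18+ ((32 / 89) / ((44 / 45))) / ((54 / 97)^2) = 28343428 / 1030887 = 27.49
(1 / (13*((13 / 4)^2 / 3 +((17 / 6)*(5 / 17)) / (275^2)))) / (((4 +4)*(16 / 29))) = 1315875 / 265837832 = 0.00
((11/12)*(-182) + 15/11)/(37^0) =-10921/66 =-165.47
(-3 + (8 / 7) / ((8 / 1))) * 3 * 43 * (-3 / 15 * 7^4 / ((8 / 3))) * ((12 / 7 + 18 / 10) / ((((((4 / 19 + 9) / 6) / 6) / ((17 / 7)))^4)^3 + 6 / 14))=49881611781675256691300158378663898619895195165570105344 / 91654023821361959244454565059699732023216926194115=544238.10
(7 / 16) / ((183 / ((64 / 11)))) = 28 / 2013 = 0.01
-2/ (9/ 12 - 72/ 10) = 40/ 129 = 0.31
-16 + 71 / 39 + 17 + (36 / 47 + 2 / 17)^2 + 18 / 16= 941383663 / 199181112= 4.73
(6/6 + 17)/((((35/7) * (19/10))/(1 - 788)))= -28332/19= -1491.16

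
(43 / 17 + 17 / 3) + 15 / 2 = 1601 / 102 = 15.70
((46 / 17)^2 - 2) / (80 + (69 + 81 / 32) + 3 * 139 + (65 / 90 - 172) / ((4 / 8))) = 442944 / 18808409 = 0.02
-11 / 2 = -5.50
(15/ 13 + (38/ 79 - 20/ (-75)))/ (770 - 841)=-29293/ 1093755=-0.03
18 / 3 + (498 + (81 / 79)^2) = 3152025 / 6241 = 505.05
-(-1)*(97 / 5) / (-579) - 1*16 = -16.03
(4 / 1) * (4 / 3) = 16 / 3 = 5.33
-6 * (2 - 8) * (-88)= -3168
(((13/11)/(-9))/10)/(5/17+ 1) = -221/21780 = -0.01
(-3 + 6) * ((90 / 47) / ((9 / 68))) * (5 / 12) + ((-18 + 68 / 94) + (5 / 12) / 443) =202243 / 249852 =0.81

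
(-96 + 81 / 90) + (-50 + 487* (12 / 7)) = 689.76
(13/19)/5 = 13/95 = 0.14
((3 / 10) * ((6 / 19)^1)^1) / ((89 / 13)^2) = 1521 / 752495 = 0.00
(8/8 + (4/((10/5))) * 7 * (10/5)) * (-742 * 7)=-150626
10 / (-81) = -10 / 81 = -0.12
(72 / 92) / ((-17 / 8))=-144 / 391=-0.37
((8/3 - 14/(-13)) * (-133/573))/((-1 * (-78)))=-9709/871533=-0.01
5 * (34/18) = 9.44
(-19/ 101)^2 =361/ 10201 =0.04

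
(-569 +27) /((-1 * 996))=271 /498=0.54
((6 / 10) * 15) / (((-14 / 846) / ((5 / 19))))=-19035 / 133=-143.12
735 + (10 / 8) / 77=226385 / 308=735.02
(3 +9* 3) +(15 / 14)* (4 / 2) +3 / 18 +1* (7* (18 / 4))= 1340 / 21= 63.81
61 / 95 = 0.64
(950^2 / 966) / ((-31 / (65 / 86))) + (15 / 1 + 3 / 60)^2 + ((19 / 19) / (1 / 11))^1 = 214.72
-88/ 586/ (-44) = 1/ 293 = 0.00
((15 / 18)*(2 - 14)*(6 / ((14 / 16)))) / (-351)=160 / 819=0.20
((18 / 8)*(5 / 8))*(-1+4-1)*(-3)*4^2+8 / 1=-127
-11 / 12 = -0.92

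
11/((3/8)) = 88/3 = 29.33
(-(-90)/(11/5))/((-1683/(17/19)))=-50/2299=-0.02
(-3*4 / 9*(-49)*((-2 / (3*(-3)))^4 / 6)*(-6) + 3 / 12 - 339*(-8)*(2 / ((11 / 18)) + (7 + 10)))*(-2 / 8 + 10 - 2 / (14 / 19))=9380214604517 / 24249456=386821.65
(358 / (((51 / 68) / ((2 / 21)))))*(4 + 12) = 45824 / 63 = 727.37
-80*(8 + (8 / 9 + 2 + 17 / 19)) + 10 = -159490 / 171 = -932.69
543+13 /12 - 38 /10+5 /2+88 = 37847 /60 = 630.78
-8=-8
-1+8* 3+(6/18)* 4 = 73/3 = 24.33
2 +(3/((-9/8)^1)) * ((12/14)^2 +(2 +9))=-29.29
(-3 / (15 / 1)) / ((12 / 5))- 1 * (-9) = 107 / 12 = 8.92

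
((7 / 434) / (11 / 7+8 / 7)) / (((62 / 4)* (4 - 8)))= -7 / 73036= -0.00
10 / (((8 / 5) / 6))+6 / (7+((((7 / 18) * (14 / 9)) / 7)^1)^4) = 5779067313 / 150664724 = 38.36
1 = 1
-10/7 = -1.43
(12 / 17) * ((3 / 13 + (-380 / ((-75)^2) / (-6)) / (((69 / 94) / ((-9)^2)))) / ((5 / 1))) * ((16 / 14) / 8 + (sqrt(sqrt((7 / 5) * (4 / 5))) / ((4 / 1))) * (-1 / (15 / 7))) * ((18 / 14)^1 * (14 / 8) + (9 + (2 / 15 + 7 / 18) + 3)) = -1024850393 * sqrt(10) * 7^(1 / 4) / 14295937500 + 146407199 / 333571875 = 0.07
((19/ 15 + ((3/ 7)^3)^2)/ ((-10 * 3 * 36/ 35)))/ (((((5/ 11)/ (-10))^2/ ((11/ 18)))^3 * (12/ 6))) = -2648288864035903/ 4962182715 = -533694.35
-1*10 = -10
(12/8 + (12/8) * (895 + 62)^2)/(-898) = -1373775/898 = -1529.82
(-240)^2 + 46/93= 5356846/93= 57600.49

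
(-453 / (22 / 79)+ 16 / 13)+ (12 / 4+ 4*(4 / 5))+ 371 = -1784999 / 1430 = -1248.25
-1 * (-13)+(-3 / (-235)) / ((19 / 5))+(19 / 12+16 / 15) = 279569 / 17860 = 15.65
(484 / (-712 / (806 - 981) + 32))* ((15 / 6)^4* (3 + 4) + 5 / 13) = 402007375 / 109408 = 3674.39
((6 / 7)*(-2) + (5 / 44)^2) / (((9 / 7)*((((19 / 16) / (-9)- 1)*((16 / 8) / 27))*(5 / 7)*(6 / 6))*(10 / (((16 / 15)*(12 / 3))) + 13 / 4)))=69724368 / 17652085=3.95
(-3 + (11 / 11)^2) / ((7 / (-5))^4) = -1250 / 2401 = -0.52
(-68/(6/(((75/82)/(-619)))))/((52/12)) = 1275/329927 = 0.00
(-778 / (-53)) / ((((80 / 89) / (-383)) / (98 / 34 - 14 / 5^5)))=-2027257616741 / 112625000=-18000.07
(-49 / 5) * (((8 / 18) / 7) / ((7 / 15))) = -4 / 3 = -1.33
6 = 6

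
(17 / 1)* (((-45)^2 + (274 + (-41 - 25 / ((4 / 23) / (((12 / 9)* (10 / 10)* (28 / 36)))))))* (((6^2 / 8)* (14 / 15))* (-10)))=-13551958 / 9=-1505773.11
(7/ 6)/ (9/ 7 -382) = -49/ 15990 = -0.00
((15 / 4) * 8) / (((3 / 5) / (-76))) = -3800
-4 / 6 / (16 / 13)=-13 / 24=-0.54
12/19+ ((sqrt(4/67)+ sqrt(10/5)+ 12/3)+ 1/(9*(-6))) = 6.27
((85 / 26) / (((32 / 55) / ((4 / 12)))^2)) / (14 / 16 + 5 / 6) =257125 / 409344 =0.63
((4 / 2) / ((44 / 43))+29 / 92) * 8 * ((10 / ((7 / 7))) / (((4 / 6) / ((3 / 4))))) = 204.28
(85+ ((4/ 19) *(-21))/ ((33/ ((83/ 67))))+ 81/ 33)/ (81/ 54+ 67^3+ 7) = 2444604/ 8423406629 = 0.00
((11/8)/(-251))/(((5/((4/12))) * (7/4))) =-11/52710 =-0.00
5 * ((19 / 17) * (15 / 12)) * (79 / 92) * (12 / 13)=112575 / 20332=5.54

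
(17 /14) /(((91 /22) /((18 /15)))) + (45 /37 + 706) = 83383409 /117845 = 707.57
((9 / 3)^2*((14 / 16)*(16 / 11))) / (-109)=-126 / 1199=-0.11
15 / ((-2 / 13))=-195 / 2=-97.50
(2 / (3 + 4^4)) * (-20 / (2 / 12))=-240 / 259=-0.93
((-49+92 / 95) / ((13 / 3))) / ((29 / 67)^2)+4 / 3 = -13861171 / 239685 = -57.83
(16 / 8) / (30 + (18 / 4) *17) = 0.02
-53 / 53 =-1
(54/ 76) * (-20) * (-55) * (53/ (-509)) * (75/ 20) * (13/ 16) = -247.96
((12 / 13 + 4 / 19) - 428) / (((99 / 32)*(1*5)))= -3373952 / 122265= -27.60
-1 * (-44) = 44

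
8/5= 1.60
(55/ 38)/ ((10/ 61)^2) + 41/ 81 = 3346571/ 61560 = 54.36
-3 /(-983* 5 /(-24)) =-72 /4915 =-0.01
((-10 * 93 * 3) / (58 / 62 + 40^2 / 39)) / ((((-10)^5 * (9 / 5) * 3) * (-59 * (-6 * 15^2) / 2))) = 12493 / 4040724150000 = 0.00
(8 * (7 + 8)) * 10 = 1200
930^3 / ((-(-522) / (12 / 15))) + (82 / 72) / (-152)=195619621211 / 158688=1232731.03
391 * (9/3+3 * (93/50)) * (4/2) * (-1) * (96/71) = -16102944/1775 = -9072.08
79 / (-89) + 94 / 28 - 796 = -988739 / 1246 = -793.53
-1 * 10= -10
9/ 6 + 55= 113/ 2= 56.50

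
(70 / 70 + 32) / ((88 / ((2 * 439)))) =1317 / 4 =329.25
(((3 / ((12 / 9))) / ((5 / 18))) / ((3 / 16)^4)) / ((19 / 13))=425984 / 95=4484.04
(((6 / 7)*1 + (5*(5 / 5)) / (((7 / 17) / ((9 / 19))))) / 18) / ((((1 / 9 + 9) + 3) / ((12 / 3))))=1758 / 14497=0.12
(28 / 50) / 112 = 1 / 200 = 0.00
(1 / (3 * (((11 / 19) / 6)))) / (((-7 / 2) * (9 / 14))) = -152 / 99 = -1.54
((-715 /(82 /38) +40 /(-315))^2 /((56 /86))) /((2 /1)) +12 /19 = 598905785701921 /7098889896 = 84366.12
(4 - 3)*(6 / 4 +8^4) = 8195 / 2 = 4097.50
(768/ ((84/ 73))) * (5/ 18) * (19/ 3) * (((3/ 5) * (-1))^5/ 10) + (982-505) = 10234647/ 21875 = 467.87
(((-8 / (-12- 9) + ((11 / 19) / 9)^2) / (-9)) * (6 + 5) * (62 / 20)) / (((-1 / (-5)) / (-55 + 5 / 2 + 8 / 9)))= 24970259347 / 66318588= 376.52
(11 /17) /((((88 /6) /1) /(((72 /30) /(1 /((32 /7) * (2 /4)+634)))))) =2358 /35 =67.37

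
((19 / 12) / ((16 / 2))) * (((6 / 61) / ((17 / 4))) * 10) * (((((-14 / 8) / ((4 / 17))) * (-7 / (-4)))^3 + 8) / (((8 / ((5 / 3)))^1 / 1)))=-91186127625 / 4349493248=-20.96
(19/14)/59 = 19/826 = 0.02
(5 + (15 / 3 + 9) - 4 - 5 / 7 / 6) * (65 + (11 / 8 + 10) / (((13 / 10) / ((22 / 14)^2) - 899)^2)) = 96029529507153125 / 99279738214356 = 967.26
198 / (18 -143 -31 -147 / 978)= -64548 / 50905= -1.27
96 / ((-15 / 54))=-345.60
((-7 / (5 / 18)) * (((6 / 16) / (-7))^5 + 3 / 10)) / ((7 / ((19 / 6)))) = -47087497593 / 13768294400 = -3.42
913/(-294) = -913/294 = -3.11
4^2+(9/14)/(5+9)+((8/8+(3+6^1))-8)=3537/196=18.05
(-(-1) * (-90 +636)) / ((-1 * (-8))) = 273 / 4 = 68.25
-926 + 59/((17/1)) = -15683/17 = -922.53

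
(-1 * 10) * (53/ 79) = -530/ 79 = -6.71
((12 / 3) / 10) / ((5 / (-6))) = -12 / 25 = -0.48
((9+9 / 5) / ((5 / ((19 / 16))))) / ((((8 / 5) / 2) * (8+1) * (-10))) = -57 / 1600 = -0.04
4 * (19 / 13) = 76 / 13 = 5.85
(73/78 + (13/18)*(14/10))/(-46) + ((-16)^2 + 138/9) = 7300441/26910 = 271.29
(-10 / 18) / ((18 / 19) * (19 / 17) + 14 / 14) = -17 / 63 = -0.27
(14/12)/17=7/102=0.07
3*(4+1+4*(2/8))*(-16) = -288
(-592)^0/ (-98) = -1/ 98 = -0.01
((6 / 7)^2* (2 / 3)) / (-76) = -6 / 931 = -0.01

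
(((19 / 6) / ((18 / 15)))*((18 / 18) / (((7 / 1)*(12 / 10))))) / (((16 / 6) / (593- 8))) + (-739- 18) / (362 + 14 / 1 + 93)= 2020177 / 30016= 67.30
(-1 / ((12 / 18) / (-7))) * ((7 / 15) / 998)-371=-3702531 / 9980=-371.00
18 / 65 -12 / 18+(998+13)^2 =199313519 / 195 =1022120.61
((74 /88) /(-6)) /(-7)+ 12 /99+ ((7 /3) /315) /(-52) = 152531 /1081080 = 0.14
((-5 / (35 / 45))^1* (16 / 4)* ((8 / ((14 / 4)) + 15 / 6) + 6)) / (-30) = 453 / 49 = 9.24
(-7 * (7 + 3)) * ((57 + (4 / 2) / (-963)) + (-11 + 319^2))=-6862809730 / 963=-7126489.85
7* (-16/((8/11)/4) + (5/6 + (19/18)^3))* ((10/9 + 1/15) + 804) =-127195185607/262440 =-484663.87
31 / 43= 0.72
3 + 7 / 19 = 64 / 19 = 3.37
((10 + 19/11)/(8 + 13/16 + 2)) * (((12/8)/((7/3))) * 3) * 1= 27864/13321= 2.09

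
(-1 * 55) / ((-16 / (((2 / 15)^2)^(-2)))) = 2784375 / 256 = 10876.46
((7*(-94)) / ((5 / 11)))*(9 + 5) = -20266.40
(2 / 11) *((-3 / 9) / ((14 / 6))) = -2 / 77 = -0.03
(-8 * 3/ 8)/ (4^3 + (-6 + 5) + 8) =-3/ 71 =-0.04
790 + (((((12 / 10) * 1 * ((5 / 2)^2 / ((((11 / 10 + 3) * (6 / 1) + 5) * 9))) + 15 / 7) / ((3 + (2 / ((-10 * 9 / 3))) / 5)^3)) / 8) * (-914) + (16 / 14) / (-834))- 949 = -6537982576285375 / 38844528328704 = -168.31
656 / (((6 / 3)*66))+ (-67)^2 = 148301 / 33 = 4493.97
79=79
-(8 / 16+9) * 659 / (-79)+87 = 26267 / 158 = 166.25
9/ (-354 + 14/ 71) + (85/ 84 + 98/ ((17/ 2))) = 112240397/ 8967840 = 12.52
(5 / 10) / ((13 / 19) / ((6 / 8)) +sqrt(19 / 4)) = 0.16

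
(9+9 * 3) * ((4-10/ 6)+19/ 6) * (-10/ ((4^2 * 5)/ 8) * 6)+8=-1180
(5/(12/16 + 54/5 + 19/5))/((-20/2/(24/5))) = -48/307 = -0.16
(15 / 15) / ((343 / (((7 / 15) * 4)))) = 4 / 735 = 0.01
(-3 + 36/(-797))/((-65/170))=82518/10361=7.96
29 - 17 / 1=12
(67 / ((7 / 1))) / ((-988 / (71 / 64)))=-0.01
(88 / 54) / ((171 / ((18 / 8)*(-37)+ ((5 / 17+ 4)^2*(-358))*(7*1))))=-588655463 / 1334313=-441.17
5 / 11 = 0.45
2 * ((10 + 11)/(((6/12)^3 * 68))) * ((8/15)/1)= 224/85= 2.64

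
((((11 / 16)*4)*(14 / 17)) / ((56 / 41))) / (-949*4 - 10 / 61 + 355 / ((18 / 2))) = -247599 / 560983408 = -0.00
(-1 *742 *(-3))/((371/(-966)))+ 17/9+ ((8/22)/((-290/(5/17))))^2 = -1533587420527/264680361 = -5794.11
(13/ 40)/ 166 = 13/ 6640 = 0.00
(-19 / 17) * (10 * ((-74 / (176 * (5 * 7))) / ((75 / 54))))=6327 / 65450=0.10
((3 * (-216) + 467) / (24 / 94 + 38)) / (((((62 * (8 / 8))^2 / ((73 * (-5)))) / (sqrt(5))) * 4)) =3105055 * sqrt(5) / 27646048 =0.25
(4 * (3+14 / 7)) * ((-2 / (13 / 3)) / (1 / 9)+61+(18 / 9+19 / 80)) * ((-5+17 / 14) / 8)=-3256691 / 5824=-559.18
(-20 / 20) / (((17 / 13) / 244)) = -186.59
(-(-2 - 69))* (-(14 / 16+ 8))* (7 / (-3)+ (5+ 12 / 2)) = -65533 / 12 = -5461.08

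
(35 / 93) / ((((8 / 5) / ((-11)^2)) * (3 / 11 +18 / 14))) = 326095 / 17856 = 18.26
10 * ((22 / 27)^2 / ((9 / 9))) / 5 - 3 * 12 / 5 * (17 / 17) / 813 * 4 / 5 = 6523208 / 4938975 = 1.32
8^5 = 32768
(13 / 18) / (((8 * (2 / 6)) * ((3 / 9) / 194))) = 1261 / 8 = 157.62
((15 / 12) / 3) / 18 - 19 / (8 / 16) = -8203 / 216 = -37.98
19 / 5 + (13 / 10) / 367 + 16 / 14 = 127073 / 25690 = 4.95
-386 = -386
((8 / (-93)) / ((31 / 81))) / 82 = -108 / 39401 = -0.00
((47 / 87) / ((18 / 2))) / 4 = 47 / 3132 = 0.02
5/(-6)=-0.83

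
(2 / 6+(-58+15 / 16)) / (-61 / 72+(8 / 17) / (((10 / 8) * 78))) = 9026745 / 134042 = 67.34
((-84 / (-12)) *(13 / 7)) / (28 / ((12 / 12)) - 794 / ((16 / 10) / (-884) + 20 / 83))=-142571 / 36103779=-0.00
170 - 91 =79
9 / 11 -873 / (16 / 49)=-470403 / 176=-2672.74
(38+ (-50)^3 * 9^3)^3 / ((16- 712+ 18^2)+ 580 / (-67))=6337192453574872466352947 / 3188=1987826992965769280537.31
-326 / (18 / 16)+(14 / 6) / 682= -1778635 / 6138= -289.77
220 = 220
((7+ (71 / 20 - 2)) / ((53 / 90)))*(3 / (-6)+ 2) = 4617 / 212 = 21.78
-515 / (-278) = 515 / 278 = 1.85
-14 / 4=-7 / 2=-3.50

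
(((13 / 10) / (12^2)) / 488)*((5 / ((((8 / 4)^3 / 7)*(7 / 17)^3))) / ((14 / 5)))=319345 / 771305472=0.00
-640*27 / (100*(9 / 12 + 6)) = -128 / 5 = -25.60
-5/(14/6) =-15/7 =-2.14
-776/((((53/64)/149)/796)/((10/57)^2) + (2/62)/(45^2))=-1479066647961600/462749291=-3196259.13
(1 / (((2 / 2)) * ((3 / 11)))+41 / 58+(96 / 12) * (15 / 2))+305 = 64271 / 174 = 369.37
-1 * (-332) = 332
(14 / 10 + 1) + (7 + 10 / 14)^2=15168 / 245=61.91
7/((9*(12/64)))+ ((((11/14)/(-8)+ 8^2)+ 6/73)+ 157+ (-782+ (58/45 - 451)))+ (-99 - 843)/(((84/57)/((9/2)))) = -612278263/157680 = -3883.04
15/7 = 2.14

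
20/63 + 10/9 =10/7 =1.43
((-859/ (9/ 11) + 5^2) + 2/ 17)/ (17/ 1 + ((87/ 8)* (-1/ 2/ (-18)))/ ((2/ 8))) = -1254320/ 22287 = -56.28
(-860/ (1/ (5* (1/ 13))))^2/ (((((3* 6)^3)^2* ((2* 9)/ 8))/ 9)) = 1155625/ 89813529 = 0.01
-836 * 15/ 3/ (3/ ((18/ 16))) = -3135/ 2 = -1567.50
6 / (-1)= -6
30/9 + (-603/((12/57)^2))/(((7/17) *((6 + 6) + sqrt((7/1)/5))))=-166327855/59892 + 3700611 *sqrt(35)/79856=-2502.97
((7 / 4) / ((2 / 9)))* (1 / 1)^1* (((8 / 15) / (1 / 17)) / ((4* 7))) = 51 / 20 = 2.55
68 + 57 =125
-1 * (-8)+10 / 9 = 82 / 9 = 9.11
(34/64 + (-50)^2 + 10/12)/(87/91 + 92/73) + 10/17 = 27132368041/24027936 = 1129.20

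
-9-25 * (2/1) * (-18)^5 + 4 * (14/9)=850305575/9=94478397.22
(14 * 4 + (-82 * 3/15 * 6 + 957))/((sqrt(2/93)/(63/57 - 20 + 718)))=60743159 * sqrt(186)/190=4360138.10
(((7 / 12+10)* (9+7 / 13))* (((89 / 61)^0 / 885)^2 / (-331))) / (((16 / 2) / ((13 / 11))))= -3937 / 68441333400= -0.00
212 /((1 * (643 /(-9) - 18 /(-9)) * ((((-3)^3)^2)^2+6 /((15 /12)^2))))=-636 /110717675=-0.00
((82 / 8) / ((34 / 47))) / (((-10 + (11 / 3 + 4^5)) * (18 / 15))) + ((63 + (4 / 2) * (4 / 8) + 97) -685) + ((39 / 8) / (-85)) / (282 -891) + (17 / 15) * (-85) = -620.32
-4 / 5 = -0.80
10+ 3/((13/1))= 133/13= 10.23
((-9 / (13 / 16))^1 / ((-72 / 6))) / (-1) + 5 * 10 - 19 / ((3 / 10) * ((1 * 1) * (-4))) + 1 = 5141 / 78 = 65.91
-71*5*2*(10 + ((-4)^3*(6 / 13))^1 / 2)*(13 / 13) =44020 / 13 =3386.15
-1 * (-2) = 2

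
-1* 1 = -1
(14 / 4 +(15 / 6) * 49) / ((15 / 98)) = 4116 / 5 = 823.20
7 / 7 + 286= 287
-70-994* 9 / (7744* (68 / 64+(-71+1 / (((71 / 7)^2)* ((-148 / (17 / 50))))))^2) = -230601531033575896761070 / 3294296471239024546801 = -70.00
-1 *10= -10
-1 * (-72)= 72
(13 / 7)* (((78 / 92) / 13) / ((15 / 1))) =13 / 1610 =0.01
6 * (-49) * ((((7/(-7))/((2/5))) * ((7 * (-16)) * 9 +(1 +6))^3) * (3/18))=-245735735245/2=-122867867622.50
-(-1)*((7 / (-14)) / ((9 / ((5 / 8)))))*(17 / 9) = -85 / 1296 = -0.07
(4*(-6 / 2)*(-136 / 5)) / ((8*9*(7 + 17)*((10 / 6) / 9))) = 51 / 50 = 1.02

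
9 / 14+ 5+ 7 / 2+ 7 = 113 / 7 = 16.14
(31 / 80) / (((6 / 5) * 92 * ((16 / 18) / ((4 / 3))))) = 31 / 5888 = 0.01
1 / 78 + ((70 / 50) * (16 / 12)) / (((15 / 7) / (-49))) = -249629 / 5850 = -42.67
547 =547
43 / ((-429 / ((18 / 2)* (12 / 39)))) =-0.28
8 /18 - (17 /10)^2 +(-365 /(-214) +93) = 8884643 /96300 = 92.26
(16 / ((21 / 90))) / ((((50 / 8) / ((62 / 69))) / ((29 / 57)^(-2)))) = 25784064 / 677005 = 38.09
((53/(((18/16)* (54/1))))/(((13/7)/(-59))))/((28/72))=-25016/351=-71.27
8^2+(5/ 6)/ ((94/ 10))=64.09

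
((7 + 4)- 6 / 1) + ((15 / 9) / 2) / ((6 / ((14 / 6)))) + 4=1007 / 108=9.32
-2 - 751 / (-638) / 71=-1.98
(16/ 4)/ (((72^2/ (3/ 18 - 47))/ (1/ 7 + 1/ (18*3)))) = -17141/ 2939328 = -0.01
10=10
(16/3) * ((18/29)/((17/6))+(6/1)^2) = 95232/493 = 193.17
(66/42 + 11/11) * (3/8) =27/28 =0.96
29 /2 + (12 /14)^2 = 15.23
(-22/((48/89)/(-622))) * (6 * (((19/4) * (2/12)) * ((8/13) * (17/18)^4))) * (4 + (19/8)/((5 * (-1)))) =22708592926657/109175040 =208001.69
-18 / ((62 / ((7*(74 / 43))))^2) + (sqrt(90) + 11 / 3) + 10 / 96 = 263658925 / 85290672 + 3*sqrt(10) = 12.58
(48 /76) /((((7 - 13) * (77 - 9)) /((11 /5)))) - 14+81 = 216399 /3230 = 67.00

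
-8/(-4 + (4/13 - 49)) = 104/685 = 0.15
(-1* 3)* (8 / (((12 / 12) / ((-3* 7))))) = 504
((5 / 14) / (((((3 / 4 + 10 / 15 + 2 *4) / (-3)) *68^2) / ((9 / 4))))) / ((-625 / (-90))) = -729 / 91439600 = -0.00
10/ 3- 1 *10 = -6.67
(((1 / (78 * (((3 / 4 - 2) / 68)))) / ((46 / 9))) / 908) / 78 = -17 / 8823490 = -0.00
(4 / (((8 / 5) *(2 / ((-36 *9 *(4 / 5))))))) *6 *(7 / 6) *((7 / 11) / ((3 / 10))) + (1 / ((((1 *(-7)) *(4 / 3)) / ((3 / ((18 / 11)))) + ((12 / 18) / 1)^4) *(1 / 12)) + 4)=-57664243 / 11990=-4809.36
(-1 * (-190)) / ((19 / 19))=190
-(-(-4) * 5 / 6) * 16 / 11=-160 / 33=-4.85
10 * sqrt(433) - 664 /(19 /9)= -5976 /19+ 10 * sqrt(433)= -106.44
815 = 815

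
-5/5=-1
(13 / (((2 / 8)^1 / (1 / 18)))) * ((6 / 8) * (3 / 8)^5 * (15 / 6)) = 5265 / 131072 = 0.04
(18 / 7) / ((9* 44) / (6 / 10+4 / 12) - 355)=18 / 485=0.04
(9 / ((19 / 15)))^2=18225 / 361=50.48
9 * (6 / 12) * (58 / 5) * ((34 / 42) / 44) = 1479 / 1540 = 0.96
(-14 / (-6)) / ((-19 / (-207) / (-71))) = -34293 / 19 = -1804.89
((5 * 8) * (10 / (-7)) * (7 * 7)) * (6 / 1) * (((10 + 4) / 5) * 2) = -94080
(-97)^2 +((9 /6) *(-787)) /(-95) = 1790071 /190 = 9421.43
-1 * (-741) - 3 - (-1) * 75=813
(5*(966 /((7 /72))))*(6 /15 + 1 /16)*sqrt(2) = 22977*sqrt(2) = 32494.39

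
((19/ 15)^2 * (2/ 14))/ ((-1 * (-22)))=361/ 34650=0.01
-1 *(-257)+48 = 305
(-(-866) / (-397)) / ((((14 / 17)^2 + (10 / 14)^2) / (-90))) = 1103708340 / 6681113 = 165.20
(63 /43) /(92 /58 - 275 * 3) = -1827 /1026797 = -0.00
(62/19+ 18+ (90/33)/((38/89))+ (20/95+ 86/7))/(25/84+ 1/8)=1409640/14839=95.00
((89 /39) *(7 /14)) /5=89 /390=0.23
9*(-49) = -441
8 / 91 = 0.09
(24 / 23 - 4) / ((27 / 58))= -3944 / 621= -6.35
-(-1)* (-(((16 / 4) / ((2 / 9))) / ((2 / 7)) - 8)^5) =-503284375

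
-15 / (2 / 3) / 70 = -9 / 28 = -0.32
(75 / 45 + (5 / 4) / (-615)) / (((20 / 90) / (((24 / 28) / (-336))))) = -351 / 18368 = -0.02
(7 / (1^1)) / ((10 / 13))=91 / 10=9.10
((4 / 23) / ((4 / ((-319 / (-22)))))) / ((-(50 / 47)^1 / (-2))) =1363 / 1150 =1.19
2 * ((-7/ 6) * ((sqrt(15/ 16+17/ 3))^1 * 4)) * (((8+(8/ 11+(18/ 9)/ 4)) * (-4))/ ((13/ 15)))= 14210 * sqrt(951)/ 429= 1021.47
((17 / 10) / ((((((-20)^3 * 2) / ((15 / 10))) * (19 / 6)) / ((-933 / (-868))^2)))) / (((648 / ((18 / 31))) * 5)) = -14798313 / 1420053555200000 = -0.00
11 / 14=0.79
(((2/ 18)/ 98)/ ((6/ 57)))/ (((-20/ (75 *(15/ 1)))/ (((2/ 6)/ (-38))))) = 25/ 4704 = 0.01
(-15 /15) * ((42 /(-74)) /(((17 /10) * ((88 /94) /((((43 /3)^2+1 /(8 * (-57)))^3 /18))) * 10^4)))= 58426984827781241 /3400970394894336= 17.18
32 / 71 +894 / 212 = 35129 / 7526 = 4.67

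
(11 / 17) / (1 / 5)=55 / 17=3.24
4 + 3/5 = 23/5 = 4.60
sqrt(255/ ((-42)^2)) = sqrt(255)/ 42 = 0.38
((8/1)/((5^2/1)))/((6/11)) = 44/75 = 0.59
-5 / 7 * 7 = -5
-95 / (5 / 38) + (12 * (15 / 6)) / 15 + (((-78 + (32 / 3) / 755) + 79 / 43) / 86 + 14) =-5920851319 / 8375970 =-706.89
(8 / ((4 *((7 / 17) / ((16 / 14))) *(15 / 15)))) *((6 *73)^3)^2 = 1920496707993166848 / 49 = 39193810367207486.69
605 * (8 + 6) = 8470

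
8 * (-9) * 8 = -576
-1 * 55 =-55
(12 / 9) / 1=1.33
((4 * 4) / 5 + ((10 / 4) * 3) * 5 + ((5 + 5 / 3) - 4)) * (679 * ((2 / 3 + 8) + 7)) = 41518813 / 90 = 461320.14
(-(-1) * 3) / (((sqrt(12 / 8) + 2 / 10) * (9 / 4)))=-40 / 219 + 100 * sqrt(6) / 219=0.94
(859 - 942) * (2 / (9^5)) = -166 / 59049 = -0.00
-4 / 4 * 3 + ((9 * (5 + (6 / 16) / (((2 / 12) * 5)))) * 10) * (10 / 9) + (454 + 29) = 1025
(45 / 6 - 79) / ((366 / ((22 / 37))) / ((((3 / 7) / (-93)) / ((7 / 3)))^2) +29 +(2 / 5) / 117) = -920205 / 2031008746304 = -0.00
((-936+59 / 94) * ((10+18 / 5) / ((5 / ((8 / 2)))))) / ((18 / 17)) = -4065652 / 423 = -9611.47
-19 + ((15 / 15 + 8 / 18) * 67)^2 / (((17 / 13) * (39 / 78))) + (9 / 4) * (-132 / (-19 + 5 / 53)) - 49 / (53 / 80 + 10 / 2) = 993964333751 / 69447618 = 14312.43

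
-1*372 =-372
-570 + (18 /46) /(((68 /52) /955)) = -111135 /391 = -284.23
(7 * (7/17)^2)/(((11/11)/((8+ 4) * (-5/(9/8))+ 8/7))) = -53704/867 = -61.94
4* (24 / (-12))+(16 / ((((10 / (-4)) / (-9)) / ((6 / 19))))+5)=1443 / 95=15.19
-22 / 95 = -0.23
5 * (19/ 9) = 95/ 9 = 10.56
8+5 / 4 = 37 / 4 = 9.25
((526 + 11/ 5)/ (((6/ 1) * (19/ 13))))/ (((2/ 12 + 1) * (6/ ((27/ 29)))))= 16263/ 2030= 8.01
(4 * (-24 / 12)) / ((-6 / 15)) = 20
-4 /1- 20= -24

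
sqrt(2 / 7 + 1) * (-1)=-3 * sqrt(7) / 7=-1.13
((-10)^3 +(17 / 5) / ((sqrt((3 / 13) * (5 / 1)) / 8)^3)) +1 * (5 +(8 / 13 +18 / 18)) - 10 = 401.13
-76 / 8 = -19 / 2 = -9.50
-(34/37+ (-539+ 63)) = 17578/37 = 475.08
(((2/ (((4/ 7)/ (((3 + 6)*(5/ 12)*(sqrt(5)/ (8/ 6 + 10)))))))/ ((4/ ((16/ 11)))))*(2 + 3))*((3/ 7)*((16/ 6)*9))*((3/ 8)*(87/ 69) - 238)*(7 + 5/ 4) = -265507875*sqrt(5)/ 6256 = -94899.88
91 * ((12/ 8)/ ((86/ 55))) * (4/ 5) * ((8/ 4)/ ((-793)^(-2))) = 87834118.47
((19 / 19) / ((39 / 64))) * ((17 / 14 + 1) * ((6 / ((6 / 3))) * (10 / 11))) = 9920 / 1001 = 9.91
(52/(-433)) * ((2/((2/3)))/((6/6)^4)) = -156/433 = -0.36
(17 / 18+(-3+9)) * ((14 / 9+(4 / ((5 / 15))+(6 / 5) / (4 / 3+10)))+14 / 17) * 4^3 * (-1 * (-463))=4104402400 / 1377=2980684.39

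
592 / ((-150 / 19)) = -5624 / 75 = -74.99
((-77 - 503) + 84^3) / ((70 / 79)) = 23388898 / 35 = 668254.23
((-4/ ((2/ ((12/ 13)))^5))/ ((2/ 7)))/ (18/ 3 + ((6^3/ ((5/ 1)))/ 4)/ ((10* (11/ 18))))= -1247400/ 33045077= -0.04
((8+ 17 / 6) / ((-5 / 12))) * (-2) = 52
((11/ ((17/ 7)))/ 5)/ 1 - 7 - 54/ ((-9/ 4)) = 1522/ 85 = 17.91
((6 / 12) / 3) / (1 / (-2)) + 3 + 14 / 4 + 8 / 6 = 15 / 2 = 7.50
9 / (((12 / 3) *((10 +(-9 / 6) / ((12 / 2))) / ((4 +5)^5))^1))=177147 / 13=13626.69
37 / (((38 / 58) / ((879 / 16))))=943167 / 304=3102.52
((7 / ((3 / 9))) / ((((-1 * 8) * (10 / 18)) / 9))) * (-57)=96957 / 40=2423.92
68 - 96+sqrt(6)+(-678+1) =-705+sqrt(6) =-702.55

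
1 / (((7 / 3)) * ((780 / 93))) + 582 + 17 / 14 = 151649 / 260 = 583.27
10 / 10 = 1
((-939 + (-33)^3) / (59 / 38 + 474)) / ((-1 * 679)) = 200184 / 1752887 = 0.11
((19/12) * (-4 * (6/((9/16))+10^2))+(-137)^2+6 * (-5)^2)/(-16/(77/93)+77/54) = -75750906/74423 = -1017.84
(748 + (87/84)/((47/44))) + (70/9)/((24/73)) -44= 25889575/35532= 728.63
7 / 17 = 0.41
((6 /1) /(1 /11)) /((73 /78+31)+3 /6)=234 /115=2.03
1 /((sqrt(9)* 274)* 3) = 1 /2466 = 0.00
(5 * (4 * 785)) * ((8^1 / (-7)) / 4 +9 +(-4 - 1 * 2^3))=-361100 / 7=-51585.71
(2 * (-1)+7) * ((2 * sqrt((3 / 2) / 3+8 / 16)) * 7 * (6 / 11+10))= 8120 / 11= 738.18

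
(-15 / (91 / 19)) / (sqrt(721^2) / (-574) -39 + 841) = -7790 / 1991717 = -0.00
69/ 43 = 1.60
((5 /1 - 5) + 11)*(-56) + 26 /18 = -5531 /9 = -614.56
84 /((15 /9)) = 252 /5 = 50.40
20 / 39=0.51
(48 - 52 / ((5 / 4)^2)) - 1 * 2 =318 / 25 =12.72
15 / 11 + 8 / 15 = 313 / 165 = 1.90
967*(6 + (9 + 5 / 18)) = 265925 / 18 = 14773.61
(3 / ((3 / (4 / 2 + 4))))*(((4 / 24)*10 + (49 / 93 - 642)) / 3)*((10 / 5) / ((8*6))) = -9917 / 186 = -53.32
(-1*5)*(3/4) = -15/4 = -3.75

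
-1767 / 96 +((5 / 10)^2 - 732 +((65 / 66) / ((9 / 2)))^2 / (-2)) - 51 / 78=-27551813233 / 36694944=-750.83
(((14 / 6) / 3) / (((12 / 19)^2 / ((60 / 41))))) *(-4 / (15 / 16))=-40432 / 3321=-12.17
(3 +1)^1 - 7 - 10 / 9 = -4.11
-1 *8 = -8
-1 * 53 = -53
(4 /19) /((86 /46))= 92 /817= 0.11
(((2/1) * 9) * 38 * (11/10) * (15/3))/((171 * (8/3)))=33/4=8.25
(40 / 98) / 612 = 5 / 7497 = 0.00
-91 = -91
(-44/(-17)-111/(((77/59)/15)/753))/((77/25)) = -31437571175/100793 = -311902.33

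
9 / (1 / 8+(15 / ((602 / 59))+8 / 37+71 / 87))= 69762168 / 20365963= 3.43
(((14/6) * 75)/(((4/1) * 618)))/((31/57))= 3325/25544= 0.13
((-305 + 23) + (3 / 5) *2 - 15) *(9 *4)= -53244 / 5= -10648.80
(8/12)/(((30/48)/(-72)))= -384/5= -76.80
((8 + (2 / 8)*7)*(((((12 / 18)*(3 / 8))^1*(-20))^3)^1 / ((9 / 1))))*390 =-105625 / 2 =-52812.50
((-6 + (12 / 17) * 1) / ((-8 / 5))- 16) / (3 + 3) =-863 / 408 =-2.12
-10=-10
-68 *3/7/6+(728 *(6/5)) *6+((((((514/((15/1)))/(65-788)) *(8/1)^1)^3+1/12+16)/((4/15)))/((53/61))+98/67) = 179492714173579026007/33819416087108400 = 5307.39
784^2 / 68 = 153664 / 17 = 9039.06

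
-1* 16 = -16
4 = 4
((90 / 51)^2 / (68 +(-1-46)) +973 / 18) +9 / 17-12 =1556089 / 36414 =42.73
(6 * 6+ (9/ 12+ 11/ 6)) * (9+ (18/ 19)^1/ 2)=365.53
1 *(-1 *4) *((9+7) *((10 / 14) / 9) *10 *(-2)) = 6400 / 63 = 101.59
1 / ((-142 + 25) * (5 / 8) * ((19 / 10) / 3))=-0.02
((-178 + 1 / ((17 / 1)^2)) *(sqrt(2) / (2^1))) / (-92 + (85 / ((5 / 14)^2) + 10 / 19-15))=-1628965 *sqrt(2) / 10248518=-0.22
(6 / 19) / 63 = 2 / 399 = 0.01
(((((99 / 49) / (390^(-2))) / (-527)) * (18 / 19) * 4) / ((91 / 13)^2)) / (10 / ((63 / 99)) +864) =-542084400 / 10574699261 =-0.05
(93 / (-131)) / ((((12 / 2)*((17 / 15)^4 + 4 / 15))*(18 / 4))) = -174375 / 12709751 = -0.01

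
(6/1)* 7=42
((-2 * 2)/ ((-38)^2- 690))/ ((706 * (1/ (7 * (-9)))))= 63/ 133081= 0.00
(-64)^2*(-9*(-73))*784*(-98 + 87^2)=15762319147008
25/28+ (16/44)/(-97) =26563/29876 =0.89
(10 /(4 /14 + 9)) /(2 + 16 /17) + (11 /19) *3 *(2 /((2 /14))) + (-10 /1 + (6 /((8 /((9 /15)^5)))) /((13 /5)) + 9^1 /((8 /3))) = 22328027 /1235000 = 18.08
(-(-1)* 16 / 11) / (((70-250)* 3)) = -4 / 1485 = -0.00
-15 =-15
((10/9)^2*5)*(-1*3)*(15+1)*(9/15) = -1600/9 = -177.78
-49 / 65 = -0.75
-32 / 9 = -3.56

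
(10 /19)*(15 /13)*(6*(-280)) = -252000 /247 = -1020.24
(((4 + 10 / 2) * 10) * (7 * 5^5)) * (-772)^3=-905821182000000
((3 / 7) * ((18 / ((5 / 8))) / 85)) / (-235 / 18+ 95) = 0.00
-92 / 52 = -23 / 13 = -1.77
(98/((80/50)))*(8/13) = 490/13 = 37.69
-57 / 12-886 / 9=-103.19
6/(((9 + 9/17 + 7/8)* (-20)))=-204/7075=-0.03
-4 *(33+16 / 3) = -460 / 3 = -153.33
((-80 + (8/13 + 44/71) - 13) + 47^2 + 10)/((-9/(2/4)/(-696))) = 227758808/2769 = 82253.09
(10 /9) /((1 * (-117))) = -10 /1053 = -0.01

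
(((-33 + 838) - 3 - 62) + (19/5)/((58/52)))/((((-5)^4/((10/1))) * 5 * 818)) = 107794/37065625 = 0.00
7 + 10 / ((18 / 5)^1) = 88 / 9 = 9.78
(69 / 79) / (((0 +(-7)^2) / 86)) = 5934 / 3871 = 1.53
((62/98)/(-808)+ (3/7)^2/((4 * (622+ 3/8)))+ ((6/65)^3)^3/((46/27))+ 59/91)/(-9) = -0.07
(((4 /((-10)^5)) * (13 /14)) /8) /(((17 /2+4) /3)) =-39 /35000000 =-0.00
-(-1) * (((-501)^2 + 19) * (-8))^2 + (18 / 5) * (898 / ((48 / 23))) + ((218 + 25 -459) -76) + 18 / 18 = 4032706586858.05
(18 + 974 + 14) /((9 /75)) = 25150 /3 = 8383.33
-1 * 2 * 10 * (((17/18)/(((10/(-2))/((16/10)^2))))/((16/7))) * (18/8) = 238/25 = 9.52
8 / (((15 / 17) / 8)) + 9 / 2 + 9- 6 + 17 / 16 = 81.10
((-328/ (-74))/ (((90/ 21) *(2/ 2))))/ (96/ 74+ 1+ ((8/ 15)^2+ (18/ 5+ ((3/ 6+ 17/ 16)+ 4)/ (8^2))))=8816640/ 53439037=0.16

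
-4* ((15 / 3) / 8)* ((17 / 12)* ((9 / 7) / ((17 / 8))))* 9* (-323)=43605 / 7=6229.29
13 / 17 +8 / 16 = 43 / 34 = 1.26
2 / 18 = 1 / 9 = 0.11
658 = 658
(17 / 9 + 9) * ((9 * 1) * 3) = 294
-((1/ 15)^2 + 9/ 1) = -2026/ 225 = -9.00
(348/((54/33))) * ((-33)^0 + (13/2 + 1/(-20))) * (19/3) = 903089/90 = 10034.32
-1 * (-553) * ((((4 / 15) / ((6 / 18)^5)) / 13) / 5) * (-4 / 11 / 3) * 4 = -955584 / 3575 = -267.30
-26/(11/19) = -494/11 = -44.91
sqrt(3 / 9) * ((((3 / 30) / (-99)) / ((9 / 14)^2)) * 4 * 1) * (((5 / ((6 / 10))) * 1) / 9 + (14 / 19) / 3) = -0.01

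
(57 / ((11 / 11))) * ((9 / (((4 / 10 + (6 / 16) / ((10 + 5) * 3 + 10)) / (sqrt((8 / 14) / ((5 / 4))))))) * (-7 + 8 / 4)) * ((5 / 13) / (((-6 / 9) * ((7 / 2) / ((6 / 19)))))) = 4276800 * sqrt(35) / 114023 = 221.90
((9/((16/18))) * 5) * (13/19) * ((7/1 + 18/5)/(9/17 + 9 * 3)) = 8109/608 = 13.34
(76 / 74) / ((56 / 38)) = 0.70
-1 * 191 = -191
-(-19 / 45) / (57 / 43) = 43 / 135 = 0.32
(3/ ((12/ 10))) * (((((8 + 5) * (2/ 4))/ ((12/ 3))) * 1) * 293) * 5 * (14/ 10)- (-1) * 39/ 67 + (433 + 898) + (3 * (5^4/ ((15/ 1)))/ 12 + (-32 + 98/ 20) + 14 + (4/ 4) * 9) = 9670.09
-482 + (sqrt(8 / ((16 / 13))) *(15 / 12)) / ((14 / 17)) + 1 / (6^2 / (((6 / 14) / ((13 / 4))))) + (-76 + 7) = -547.13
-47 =-47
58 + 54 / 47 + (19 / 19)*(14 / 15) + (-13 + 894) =663463 / 705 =941.08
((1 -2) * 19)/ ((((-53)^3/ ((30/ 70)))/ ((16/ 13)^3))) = 233472/ 2289579383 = 0.00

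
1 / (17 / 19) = 19 / 17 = 1.12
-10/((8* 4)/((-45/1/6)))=75/32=2.34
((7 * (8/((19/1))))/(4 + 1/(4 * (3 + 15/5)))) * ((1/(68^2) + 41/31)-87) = -1031630292/16511437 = -62.48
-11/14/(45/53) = -583/630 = -0.93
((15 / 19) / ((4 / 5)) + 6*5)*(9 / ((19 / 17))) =360315 / 1444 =249.53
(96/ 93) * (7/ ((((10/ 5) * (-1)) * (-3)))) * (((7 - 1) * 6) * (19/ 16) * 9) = 14364/ 31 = 463.35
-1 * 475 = -475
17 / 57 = 0.30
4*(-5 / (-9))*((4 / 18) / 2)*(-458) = -9160 / 81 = -113.09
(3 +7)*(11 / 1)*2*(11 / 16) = 605 / 4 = 151.25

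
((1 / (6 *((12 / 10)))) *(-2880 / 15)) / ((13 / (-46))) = 3680 / 39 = 94.36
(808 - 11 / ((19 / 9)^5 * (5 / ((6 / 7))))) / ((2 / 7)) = 2827.84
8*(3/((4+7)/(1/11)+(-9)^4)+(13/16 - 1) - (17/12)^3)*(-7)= 122459575/721656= 169.69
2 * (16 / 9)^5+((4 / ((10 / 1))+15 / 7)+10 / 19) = 1515125089 / 39267585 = 38.58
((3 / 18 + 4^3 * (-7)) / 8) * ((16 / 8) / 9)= -2687 / 216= -12.44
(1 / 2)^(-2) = 4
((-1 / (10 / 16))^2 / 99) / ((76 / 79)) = 1264 / 47025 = 0.03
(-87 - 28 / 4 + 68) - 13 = -39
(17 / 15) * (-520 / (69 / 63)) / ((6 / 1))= -89.68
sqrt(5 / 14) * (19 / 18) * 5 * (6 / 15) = 19 * sqrt(70) / 126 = 1.26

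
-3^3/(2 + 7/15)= -405/37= -10.95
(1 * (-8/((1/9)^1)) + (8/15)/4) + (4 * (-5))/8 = -2231/30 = -74.37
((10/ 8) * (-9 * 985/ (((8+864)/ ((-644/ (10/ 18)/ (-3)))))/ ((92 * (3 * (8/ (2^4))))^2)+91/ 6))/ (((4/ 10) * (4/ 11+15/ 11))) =247537675/ 9145536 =27.07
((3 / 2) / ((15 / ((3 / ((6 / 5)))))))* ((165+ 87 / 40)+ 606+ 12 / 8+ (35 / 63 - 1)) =278723 / 1440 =193.56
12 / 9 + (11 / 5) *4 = 152 / 15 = 10.13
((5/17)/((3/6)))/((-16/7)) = -35/136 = -0.26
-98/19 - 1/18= -1783/342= -5.21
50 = 50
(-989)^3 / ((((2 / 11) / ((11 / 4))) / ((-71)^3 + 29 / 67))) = 350859775992889449 / 67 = 5236713074520738.04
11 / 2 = 5.50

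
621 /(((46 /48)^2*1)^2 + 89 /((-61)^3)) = 46765552766976 /63489061957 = 736.59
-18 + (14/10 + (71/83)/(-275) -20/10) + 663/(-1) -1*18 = -15968441/22825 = -699.60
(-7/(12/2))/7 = -1/6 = -0.17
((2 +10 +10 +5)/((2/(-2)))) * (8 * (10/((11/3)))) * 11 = -6480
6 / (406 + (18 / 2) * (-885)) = -6 / 7559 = -0.00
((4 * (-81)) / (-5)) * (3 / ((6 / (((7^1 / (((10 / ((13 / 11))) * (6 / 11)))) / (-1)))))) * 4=-4914 / 25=-196.56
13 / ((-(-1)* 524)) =13 / 524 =0.02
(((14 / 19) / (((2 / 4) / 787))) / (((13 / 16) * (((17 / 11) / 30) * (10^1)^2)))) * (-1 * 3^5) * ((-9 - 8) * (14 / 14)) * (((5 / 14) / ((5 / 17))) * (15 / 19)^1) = 5149737648 / 4693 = 1097323.17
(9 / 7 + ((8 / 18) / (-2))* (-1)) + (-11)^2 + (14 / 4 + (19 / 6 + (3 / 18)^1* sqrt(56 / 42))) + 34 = sqrt(3) / 9 + 10280 / 63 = 163.37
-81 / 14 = -5.79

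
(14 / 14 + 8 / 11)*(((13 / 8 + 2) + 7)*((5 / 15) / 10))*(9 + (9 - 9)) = 969 / 176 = 5.51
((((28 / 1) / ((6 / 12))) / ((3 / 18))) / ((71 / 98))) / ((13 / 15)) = 493920 / 923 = 535.12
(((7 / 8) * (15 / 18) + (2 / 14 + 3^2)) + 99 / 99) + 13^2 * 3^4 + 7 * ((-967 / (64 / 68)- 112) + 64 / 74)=4452104 / 777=5729.86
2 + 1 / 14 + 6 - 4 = 4.07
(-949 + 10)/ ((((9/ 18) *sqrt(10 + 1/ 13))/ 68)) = -127704 *sqrt(1703)/ 131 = -40229.12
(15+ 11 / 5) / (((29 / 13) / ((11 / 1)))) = 12298 / 145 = 84.81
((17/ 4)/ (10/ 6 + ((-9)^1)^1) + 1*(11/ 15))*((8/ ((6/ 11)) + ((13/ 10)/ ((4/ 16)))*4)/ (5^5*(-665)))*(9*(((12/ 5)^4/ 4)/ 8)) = -65772/ 2685546875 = -0.00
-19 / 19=-1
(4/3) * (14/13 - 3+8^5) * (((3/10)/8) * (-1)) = -425959/260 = -1638.30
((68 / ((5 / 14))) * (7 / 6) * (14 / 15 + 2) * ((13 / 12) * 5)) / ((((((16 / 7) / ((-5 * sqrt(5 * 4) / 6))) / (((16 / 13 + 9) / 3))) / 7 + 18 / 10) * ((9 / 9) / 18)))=1291760742272 * sqrt(5) / 5732455887 + 202365498975640 / 5732455887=35805.59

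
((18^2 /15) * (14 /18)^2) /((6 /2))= 196 /45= 4.36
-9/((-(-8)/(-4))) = 9/2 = 4.50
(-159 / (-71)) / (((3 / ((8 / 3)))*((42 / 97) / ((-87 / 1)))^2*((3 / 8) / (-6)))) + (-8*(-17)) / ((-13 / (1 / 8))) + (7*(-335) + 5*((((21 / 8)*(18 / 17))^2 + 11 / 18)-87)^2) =-98478539812892946137 / 78328254880512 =-1257254.36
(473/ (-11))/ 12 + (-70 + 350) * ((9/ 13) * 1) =29681/ 156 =190.26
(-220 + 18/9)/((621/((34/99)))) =-7412/61479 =-0.12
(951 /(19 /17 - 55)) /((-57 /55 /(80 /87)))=5927900 /378537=15.66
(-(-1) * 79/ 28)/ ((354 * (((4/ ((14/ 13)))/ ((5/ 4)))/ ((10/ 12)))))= 1975/ 883584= 0.00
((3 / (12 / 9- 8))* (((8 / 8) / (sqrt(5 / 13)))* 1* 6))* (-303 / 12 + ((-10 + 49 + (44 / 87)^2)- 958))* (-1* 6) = -257223321* sqrt(65) / 84100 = -24658.75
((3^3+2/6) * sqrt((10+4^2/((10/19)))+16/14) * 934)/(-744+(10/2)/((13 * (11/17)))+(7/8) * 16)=-10952084 * sqrt(50890)/10952025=-225.59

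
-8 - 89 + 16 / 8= -95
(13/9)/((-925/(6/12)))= -13/16650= -0.00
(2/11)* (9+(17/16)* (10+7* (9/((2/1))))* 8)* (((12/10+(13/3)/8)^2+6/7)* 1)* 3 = 567465649/739200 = 767.68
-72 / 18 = -4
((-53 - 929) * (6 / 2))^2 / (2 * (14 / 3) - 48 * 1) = -6509187 / 29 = -224454.72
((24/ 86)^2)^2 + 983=3360702119/ 3418801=983.01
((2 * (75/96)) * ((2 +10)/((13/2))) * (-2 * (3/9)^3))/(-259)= 25/30303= 0.00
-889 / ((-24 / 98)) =43561 / 12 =3630.08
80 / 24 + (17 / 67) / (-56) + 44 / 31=1656803 / 348936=4.75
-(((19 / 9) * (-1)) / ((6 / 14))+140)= -3647 / 27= -135.07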